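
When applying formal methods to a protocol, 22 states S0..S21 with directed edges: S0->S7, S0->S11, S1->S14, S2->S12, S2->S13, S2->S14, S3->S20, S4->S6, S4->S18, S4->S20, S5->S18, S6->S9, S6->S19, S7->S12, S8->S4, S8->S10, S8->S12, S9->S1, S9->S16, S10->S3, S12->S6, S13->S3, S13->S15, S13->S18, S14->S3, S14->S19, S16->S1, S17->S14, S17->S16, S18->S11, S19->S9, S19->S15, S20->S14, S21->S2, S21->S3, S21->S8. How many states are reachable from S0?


BFS from S0:
  layer 0: {S0}
  layer 1: {S7, S11}
  layer 2: {S12}
  layer 3: {S6}
  layer 4: {S9, S19}
  layer 5: {S1, S15, S16}
  layer 6: {S14}
  layer 7: {S3}
  layer 8: {S20}
Reachable set: {S0, S1, S3, S6, S7, S9, S11, S12, S14, S15, S16, S19, S20}
Count = 13

13


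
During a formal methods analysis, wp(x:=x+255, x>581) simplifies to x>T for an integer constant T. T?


Formula: wp(x:=E, P) = P[E/x] (substitute E for x in postcondition)
Step 1: Postcondition: x>581
Step 2: Substitute x+255 for x: x+255>581
Step 3: Solve for x: x > 581-255 = 326

326


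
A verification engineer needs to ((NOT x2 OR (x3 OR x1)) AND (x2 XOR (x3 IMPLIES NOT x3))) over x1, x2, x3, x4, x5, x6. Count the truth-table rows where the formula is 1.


Formula: ((NOT x2 OR (x3 OR x1)) AND (x2 XOR (x3 IMPLIES NOT x3))) over 6 vars (64 rows)
Evaluate each row (x1, x2, x3, x4, x5, x6 as bits, MSB first):
  row 0 [000000]: ((NOT 0 OR (0 OR 0)) AND (0 XOR (0 IMPLIES NOT 0))) -> 1
  row 1 [000001]: ((NOT 0 OR (0 OR 0)) AND (0 XOR (0 IMPLIES NOT 0))) -> 1
  row 2 [000010]: ((NOT 0 OR (0 OR 0)) AND (0 XOR (0 IMPLIES NOT 0))) -> 1
  row 3 [000011]: ((NOT 0 OR (0 OR 0)) AND (0 XOR (0 IMPLIES NOT 0))) -> 1
  row 4 [000100]: ((NOT 0 OR (0 OR 0)) AND (0 XOR (0 IMPLIES NOT 0))) -> 1
  (every remaining row is evaluated the same way; all 64 results are listed next)
Full result column, 8 rows per line (x1,x2,x3 fixed per line; x4,x5,x6 runs 000..111 left to right):
  rows 0-7 [x1,x2,x3=000]: 11111111  (ones: 8)
  rows 8-15 [x1,x2,x3=001]: 00000000  (ones: 0)
  rows 16-23 [x1,x2,x3=010]: 00000000  (ones: 0)
  rows 24-31 [x1,x2,x3=011]: 11111111  (ones: 8)
  rows 32-39 [x1,x2,x3=100]: 11111111  (ones: 8)
  rows 40-47 [x1,x2,x3=101]: 00000000  (ones: 0)
  rows 48-55 [x1,x2,x3=110]: 00000000  (ones: 0)
  rows 56-63 [x1,x2,x3=111]: 11111111  (ones: 8)
Count of 1-rows = 8+0+0+8+8+0+0+8 = 32

32


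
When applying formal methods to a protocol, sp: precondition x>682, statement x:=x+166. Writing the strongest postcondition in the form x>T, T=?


Formula: sp(P, x:=E) = exists old_x. (x = E[old_x/x]) AND P[old_x/x] (old_x is the value of x before the assignment; eliminate old_x by solving x = E[old_x/x] for old_x)
Step 1: Precondition P: x>682, i.e. old_x > 682
Step 2: Assignment gives x = old_x + 166, so old_x = x - 166
Step 3: Substitute into P: x - 166 > 682
Step 4: Simplify: x > 682+166 = 848

848


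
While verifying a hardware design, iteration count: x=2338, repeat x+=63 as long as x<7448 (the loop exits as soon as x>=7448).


Step 1: x goes from 2338 toward 7448 by 63; the body runs while x<7448, so iterations = ceil((bound-start)/step)
Step 2: Distance=5110
Step 3: ceil(5110/63)=82

82


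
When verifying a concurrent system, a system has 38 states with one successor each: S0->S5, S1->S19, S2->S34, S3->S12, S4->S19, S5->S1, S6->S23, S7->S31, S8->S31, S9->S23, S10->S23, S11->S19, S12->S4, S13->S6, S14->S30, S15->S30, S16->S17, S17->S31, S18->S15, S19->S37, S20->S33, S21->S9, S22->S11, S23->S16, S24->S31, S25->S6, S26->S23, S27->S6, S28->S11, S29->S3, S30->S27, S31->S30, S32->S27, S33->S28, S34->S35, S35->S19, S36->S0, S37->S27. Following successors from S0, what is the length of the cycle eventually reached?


Trace from S0 until a state repeats:
  S0 -> S5 -> S1 -> S19 -> S37 -> S27 -> S6 -> S23 -> S16 -> S17 -> S31 -> S30 -> S27
S27 first seen at step 5, revisited at step 12.
Cycle length = 12 - 5 = 7

7


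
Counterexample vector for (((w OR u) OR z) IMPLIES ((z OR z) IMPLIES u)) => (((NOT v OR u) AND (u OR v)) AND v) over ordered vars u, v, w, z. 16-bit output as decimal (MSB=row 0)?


F1 = (((w OR u) OR z) IMPLIES ((z OR z) IMPLIES u))
F2 = (((NOT v OR u) AND (u OR v)) AND v)
Counterexample to F1=>F2 is where F1=1 and F2=0.
Evaluate each row (bits = u,v,w,z, MSB first):
  row 0 [0000]: F1=1 F2=0 -> F1&~F2 -> 1
  row 1 [0001]: F1=0 F2=0 -> F1&~F2 -> 0
  row 2 [0010]: F1=1 F2=0 -> F1&~F2 -> 1
  row 3 [0011]: F1=0 F2=0 -> F1&~F2 -> 0
  row 4 [0100]: F1=1 F2=0 -> F1&~F2 -> 1
  row 5 [0101]: F1=0 F2=0 -> F1&~F2 -> 0
  row 6 [0110]: F1=1 F2=0 -> F1&~F2 -> 1
  row 7 [0111]: F1=0 F2=0 -> F1&~F2 -> 0
  row 8 [1000]: F1=1 F2=0 -> F1&~F2 -> 1
  row 9 [1001]: F1=1 F2=0 -> F1&~F2 -> 1
  row 10 [1010]: F1=1 F2=0 -> F1&~F2 -> 1
  row 11 [1011]: F1=1 F2=0 -> F1&~F2 -> 1
  row 12 [1100]: F1=1 F2=1 -> F1&~F2 -> 0
  row 13 [1101]: F1=1 F2=1 -> F1&~F2 -> 0
  row 14 [1110]: F1=1 F2=1 -> F1&~F2 -> 0
  row 15 [1111]: F1=1 F2=1 -> F1&~F2 -> 0
Full result column, 4 rows per line (u,v fixed per line; w,z runs 00..11 left to right):
  rows 0-3 [u,v=00]: 1010  = hex A
  rows 4-7 [u,v=01]: 1010  = hex A
  rows 8-11 [u,v=10]: 1111  = hex F
  rows 12-15 [u,v=11]: 0000  = hex 0
Counterexample vector (row 0 .. row 15) = 1010101011110000
Output column grouped in 4s = 1010 1010 1111 0000 = 0xAAF0
Convert to decimal digit by digit (value = value*16 + digit):
  A -> 10
  10*16 + 10 (A) = 170
  170*16 + 15 (F) = 2735
  2735*16 + 0 = 43760
Decimal = 43760

43760


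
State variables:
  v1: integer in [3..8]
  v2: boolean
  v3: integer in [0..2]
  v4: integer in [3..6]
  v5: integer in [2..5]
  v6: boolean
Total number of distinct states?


State space = product of domain sizes of all variables.
Domain sizes:
  v1 (integer in [3..8]): 6
  v2 (boolean): 2
  v3 (integer in [0..2]): 3
  v4 (integer in [3..6]): 4
  v5 (integer in [2..5]): 4
  v6 (boolean): 2
Product = 6 * 2 * 3 * 4 * 4 * 2 = 1152

1152


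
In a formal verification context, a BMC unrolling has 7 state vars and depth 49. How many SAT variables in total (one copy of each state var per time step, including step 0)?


BMC unrolls to depth k, creating one copy of each state var for steps 0..k.
Step count = 49 + 1 = 50 (steps 0 through 49)
Vars per step = 7
Total = 7 * 50 = 350

350


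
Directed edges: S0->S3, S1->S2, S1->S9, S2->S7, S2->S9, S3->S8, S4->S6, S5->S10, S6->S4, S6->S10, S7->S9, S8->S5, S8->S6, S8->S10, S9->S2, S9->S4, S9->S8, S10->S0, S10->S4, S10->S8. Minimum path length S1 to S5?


BFS layer-by-layer from S1:
  dist 0: {S1}
  dist 1: {S2, S9}
  dist 2: {S4, S7, S8}
  dist 3: {S5, S6, S10}
  -> S5 reached at distance 3
Shortest path length = 3

3


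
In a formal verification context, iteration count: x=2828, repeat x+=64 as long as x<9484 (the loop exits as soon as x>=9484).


Step 1: x goes from 2828 toward 9484 by 64; the body runs while x<9484, so iterations = ceil((bound-start)/step)
Step 2: Distance=6656
Step 3: ceil(6656/64)=104

104


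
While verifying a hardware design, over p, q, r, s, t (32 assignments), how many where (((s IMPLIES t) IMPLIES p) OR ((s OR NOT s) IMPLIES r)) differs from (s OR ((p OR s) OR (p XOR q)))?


F1 = (((s IMPLIES t) IMPLIES p) OR ((s OR NOT s) IMPLIES r))
F2 = (s OR ((p OR s) OR (p XOR q)))
Evaluate both on each of 32 rows (bits = p,q,r,s,t):
  row 0 [00000]: F1=0 F2=0 -> 0
  row 1 [00001]: F1=0 F2=0 -> 0
  row 2 [00010]: F1=1 F2=1 -> 0
  row 3 [00011]: F1=0 F2=1 (differ) -> 1
  row 4 [00100]: F1=1 F2=0 (differ) -> 1
  row 5 [00101]: F1=1 F2=0 (differ) -> 1
  row 6 [00110]: F1=1 F2=1 -> 0
  row 7 [00111]: F1=1 F2=1 -> 0
  row 8 [01000]: F1=0 F2=1 (differ) -> 1
  row 9 [01001]: F1=0 F2=1 (differ) -> 1
  row 10 [01010]: F1=1 F2=1 -> 0
  row 11 [01011]: F1=0 F2=1 (differ) -> 1
  row 12 [01100]: F1=1 F2=1 -> 0
  row 13 [01101]: F1=1 F2=1 -> 0
  row 14 [01110]: F1=1 F2=1 -> 0
  row 15 [01111]: F1=1 F2=1 -> 0
  row 16 [10000]: F1=1 F2=1 -> 0
  row 17 [10001]: F1=1 F2=1 -> 0
  row 18 [10010]: F1=1 F2=1 -> 0
  row 19 [10011]: F1=1 F2=1 -> 0
  row 20 [10100]: F1=1 F2=1 -> 0
  row 21 [10101]: F1=1 F2=1 -> 0
  row 22 [10110]: F1=1 F2=1 -> 0
  row 23 [10111]: F1=1 F2=1 -> 0
  row 24 [11000]: F1=1 F2=1 -> 0
  row 25 [11001]: F1=1 F2=1 -> 0
  row 26 [11010]: F1=1 F2=1 -> 0
  row 27 [11011]: F1=1 F2=1 -> 0
  row 28 [11100]: F1=1 F2=1 -> 0
  row 29 [11101]: F1=1 F2=1 -> 0
  row 30 [11110]: F1=1 F2=1 -> 0
  row 31 [11111]: F1=1 F2=1 -> 0
Full result column, 8 rows per line (p,q fixed per line; r,s,t runs 000..111 left to right):
  rows 0-7 [p,q=00]: 00011100  (ones: 3)
  rows 8-15 [p,q=01]: 11010000  (ones: 3)
  rows 16-23 [p,q=10]: 00000000  (ones: 0)
  rows 24-31 [p,q=11]: 00000000  (ones: 0)
Disagreements = 3+3+0+0 = 6

6


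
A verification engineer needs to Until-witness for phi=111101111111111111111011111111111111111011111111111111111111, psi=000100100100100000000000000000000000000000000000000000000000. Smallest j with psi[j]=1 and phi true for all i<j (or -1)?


(phi U psi) at 0: need smallest j with psi[j]=1 and phi[i]=1 for all i in [0,j).
Scan from step 0:
  step 0: phi=1, psi=0 -> continue
  step 1: phi=1, psi=0 -> continue
  step 2: phi=1, psi=0 -> continue
  step 3: psi=1 and phi held for [0,3) -> witness found
Witness step = 3

3


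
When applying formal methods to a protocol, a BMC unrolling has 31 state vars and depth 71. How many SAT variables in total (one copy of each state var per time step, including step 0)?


BMC unrolls to depth k, creating one copy of each state var for steps 0..k.
Step count = 71 + 1 = 72 (steps 0 through 71)
Vars per step = 31
Total = 31 * 72 = 2232

2232


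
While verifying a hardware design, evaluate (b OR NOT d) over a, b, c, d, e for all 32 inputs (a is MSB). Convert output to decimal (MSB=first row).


Formula: (b OR NOT d) over a, b, c, d, e (32 rows)
Evaluate each row (bits = a,b,c,d,e, MSB first):
  row 0 [00000]: (0 OR NOT 0) -> 1
  row 1 [00001]: (0 OR NOT 0) -> 1
  row 2 [00010]: (0 OR NOT 1) -> 0
  row 3 [00011]: (0 OR NOT 1) -> 0
  row 4 [00100]: (0 OR NOT 0) -> 1
  row 5 [00101]: (0 OR NOT 0) -> 1
  row 6 [00110]: (0 OR NOT 1) -> 0
  row 7 [00111]: (0 OR NOT 1) -> 0
  row 8 [01000]: (1 OR NOT 0) -> 1
  row 9 [01001]: (1 OR NOT 0) -> 1
  row 10 [01010]: (1 OR NOT 1) -> 1
  row 11 [01011]: (1 OR NOT 1) -> 1
  row 12 [01100]: (1 OR NOT 0) -> 1
  row 13 [01101]: (1 OR NOT 0) -> 1
  row 14 [01110]: (1 OR NOT 1) -> 1
  row 15 [01111]: (1 OR NOT 1) -> 1
  row 16 [10000]: (0 OR NOT 0) -> 1
  row 17 [10001]: (0 OR NOT 0) -> 1
  row 18 [10010]: (0 OR NOT 1) -> 0
  row 19 [10011]: (0 OR NOT 1) -> 0
  row 20 [10100]: (0 OR NOT 0) -> 1
  row 21 [10101]: (0 OR NOT 0) -> 1
  row 22 [10110]: (0 OR NOT 1) -> 0
  row 23 [10111]: (0 OR NOT 1) -> 0
  row 24 [11000]: (1 OR NOT 0) -> 1
  row 25 [11001]: (1 OR NOT 0) -> 1
  row 26 [11010]: (1 OR NOT 1) -> 1
  row 27 [11011]: (1 OR NOT 1) -> 1
  row 28 [11100]: (1 OR NOT 0) -> 1
  row 29 [11101]: (1 OR NOT 0) -> 1
  row 30 [11110]: (1 OR NOT 1) -> 1
  row 31 [11111]: (1 OR NOT 1) -> 1
Full result column, 4 rows per line (a,b,c fixed per line; d,e runs 00..11 left to right):
  rows 0-3 [a,b,c=000]: 1100  = hex C
  rows 4-7 [a,b,c=001]: 1100  = hex C
  rows 8-11 [a,b,c=010]: 1111  = hex F
  rows 12-15 [a,b,c=011]: 1111  = hex F
  rows 16-19 [a,b,c=100]: 1100  = hex C
  rows 20-23 [a,b,c=101]: 1100  = hex C
  rows 24-27 [a,b,c=110]: 1111  = hex F
  rows 28-31 [a,b,c=111]: 1111  = hex F
Output column (row 0 .. row 31) = 11001100111111111100110011111111
Output column grouped in 4s = 1100 1100 1111 1111 1100 1100 1111 1111 = 0xCCFFCCFF
Convert to decimal digit by digit (value = value*16 + digit):
  C -> 12
  12*16 + 12 (C) = 204
  204*16 + 15 (F) = 3279
  3279*16 + 15 (F) = 52479
  52479*16 + 12 (C) = 839676
  839676*16 + 12 (C) = 13434828
  13434828*16 + 15 (F) = 214957263
  214957263*16 + 15 (F) = 3439316223
Decimal = 3439316223

3439316223


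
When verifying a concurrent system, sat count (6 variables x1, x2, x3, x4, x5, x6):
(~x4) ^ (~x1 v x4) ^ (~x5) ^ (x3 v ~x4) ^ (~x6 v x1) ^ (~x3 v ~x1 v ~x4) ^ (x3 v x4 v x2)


CNF with 7 clauses over 6 vars (64 assignments).
An assignment satisfies CNF iff every clause has >=1 true literal.
Check each row (bits = x1,x2,x3,x4,x5,x6; clause T/F shown):
  row 0 [000000]: clauses=TTTTTTF -> 0
  row 1 [000001]: clauses=TTTTFTF -> 0
  row 2 [000010]: clauses=TTFTTTF -> 0
  row 3 [000011]: clauses=TTFTFTF -> 0
  row 4 [000100]: clauses=FTTFTTT -> 0
  (every remaining row is evaluated the same way; all 64 results are listed next)
Full result column, 8 rows per line (x1,x2,x3 fixed per line; x4,x5,x6 runs 000..111 left to right):
  rows 0-7 [x1,x2,x3=000]: 00000000  (ones: 0)
  rows 8-15 [x1,x2,x3=001]: 10000000  (ones: 1)
  rows 16-23 [x1,x2,x3=010]: 10000000  (ones: 1)
  rows 24-31 [x1,x2,x3=011]: 10000000  (ones: 1)
  rows 32-39 [x1,x2,x3=100]: 00000000  (ones: 0)
  rows 40-47 [x1,x2,x3=101]: 00000000  (ones: 0)
  rows 48-55 [x1,x2,x3=110]: 00000000  (ones: 0)
  rows 56-63 [x1,x2,x3=111]: 00000000  (ones: 0)
Satisfying assignments = 0+1+1+1+0+0+0+0 = 3

3


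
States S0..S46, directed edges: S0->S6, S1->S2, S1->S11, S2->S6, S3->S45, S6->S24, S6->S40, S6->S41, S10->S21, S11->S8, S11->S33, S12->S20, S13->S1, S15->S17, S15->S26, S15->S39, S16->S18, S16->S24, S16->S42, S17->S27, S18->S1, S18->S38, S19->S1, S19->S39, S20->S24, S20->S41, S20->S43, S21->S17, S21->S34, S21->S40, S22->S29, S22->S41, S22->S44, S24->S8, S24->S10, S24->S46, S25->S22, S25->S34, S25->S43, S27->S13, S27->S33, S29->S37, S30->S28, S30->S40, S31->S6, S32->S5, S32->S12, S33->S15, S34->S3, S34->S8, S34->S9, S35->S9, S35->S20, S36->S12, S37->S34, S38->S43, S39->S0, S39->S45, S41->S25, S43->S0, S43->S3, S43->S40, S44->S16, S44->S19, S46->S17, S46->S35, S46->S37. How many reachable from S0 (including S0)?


BFS from S0:
  layer 0: {S0}
  layer 1: {S6}
  layer 2: {S24, S40, S41}
  layer 3: {S8, S10, S25, S46}
  layer 4: {S17, S21, S22, S34, S35, S37, S43}
  layer 5: {S3, S9, S20, S27, S29, S44}
  layer 6: {S13, S16, S19, S33, S45}
  layer 7: {S1, S15, S18, S39, S42}
  layer 8: {S2, S11, S26, S38}
Reachable set: {S0, S1, S2, S3, S6, S8, S9, S10, S11, S13, S15, S16, S17, S18, S19, S20, S21, S22, S24, S25, S26, S27, S29, S33, S34, S35, S37, S38, S39, S40, S41, S42, S43, S44, S45, S46}
Count = 36

36


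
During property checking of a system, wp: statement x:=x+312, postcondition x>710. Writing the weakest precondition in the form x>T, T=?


Formula: wp(x:=E, P) = P[E/x] (substitute E for x in postcondition)
Step 1: Postcondition: x>710
Step 2: Substitute x+312 for x: x+312>710
Step 3: Solve for x: x > 710-312 = 398

398


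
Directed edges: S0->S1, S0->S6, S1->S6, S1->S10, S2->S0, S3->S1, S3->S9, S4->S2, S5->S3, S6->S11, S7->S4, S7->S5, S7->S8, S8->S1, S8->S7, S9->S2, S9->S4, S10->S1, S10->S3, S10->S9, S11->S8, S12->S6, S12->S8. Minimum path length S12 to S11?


BFS layer-by-layer from S12:
  dist 0: {S12}
  dist 1: {S6, S8}
  dist 2: {S1, S7, S11}
  -> S11 reached at distance 2
Shortest path length = 2

2


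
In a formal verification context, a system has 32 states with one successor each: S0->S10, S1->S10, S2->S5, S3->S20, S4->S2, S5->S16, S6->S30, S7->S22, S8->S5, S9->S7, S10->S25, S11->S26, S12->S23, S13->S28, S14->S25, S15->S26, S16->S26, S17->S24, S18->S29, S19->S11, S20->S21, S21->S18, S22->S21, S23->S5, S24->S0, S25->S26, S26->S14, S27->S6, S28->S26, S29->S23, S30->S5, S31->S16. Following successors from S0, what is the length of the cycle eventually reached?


Trace from S0 until a state repeats:
  S0 -> S10 -> S25 -> S26 -> S14 -> S25
S25 first seen at step 2, revisited at step 5.
Cycle length = 5 - 2 = 3

3


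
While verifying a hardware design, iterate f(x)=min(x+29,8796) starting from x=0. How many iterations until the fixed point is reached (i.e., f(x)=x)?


Step 1: x=0, cap=8796, increment=29
Step 2: x grows by 29 each step until capped at 8796; fixed point is x=8796
Step 3: iterations = ceil(8796/29) = 304

304


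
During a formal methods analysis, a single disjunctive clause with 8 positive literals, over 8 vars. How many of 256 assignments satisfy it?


Step 1: Total=2^8=256
Step 2: Unsat when all 8 false: 2^0=1
Step 3: Sat=256-1=255

255


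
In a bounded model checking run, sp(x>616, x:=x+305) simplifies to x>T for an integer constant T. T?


Formula: sp(P, x:=E) = exists old_x. (x = E[old_x/x]) AND P[old_x/x] (old_x is the value of x before the assignment; eliminate old_x by solving x = E[old_x/x] for old_x)
Step 1: Precondition P: x>616, i.e. old_x > 616
Step 2: Assignment gives x = old_x + 305, so old_x = x - 305
Step 3: Substitute into P: x - 305 > 616
Step 4: Simplify: x > 616+305 = 921

921


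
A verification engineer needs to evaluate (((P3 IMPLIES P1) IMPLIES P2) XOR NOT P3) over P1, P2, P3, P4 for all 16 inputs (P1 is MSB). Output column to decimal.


Formula: (((P3 IMPLIES P1) IMPLIES P2) XOR NOT P3) over P1, P2, P3, P4 (16 rows)
Evaluate each row (bits = P1,P2,P3,P4, MSB first):
  row 0 [0000]: (((0 IMPLIES 0) IMPLIES 0) XOR NOT 0) -> 1
  row 1 [0001]: (((0 IMPLIES 0) IMPLIES 0) XOR NOT 0) -> 1
  row 2 [0010]: (((1 IMPLIES 0) IMPLIES 0) XOR NOT 1) -> 1
  row 3 [0011]: (((1 IMPLIES 0) IMPLIES 0) XOR NOT 1) -> 1
  row 4 [0100]: (((0 IMPLIES 0) IMPLIES 1) XOR NOT 0) -> 0
  row 5 [0101]: (((0 IMPLIES 0) IMPLIES 1) XOR NOT 0) -> 0
  row 6 [0110]: (((1 IMPLIES 0) IMPLIES 1) XOR NOT 1) -> 1
  row 7 [0111]: (((1 IMPLIES 0) IMPLIES 1) XOR NOT 1) -> 1
  row 8 [1000]: (((0 IMPLIES 1) IMPLIES 0) XOR NOT 0) -> 1
  row 9 [1001]: (((0 IMPLIES 1) IMPLIES 0) XOR NOT 0) -> 1
  row 10 [1010]: (((1 IMPLIES 1) IMPLIES 0) XOR NOT 1) -> 0
  row 11 [1011]: (((1 IMPLIES 1) IMPLIES 0) XOR NOT 1) -> 0
  row 12 [1100]: (((0 IMPLIES 1) IMPLIES 1) XOR NOT 0) -> 0
  row 13 [1101]: (((0 IMPLIES 1) IMPLIES 1) XOR NOT 0) -> 0
  row 14 [1110]: (((1 IMPLIES 1) IMPLIES 1) XOR NOT 1) -> 1
  row 15 [1111]: (((1 IMPLIES 1) IMPLIES 1) XOR NOT 1) -> 1
Full result column, 4 rows per line (P1,P2 fixed per line; P3,P4 runs 00..11 left to right):
  rows 0-3 [P1,P2=00]: 1111  = hex F
  rows 4-7 [P1,P2=01]: 0011  = hex 3
  rows 8-11 [P1,P2=10]: 1100  = hex C
  rows 12-15 [P1,P2=11]: 0011  = hex 3
Output column (row 0 .. row 15) = 1111001111000011
Output column grouped in 4s = 1111 0011 1100 0011 = 0xF3C3
Convert to decimal digit by digit (value = value*16 + digit):
  F -> 15
  15*16 + 3 = 243
  243*16 + 12 (C) = 3900
  3900*16 + 3 = 62403
Decimal = 62403

62403


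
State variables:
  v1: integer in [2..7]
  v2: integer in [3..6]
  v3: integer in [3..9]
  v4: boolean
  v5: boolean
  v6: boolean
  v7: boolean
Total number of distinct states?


State space = product of domain sizes of all variables.
Domain sizes:
  v1 (integer in [2..7]): 6
  v2 (integer in [3..6]): 4
  v3 (integer in [3..9]): 7
  v4 (boolean): 2
  v5 (boolean): 2
  v6 (boolean): 2
  v7 (boolean): 2
Product = 6 * 4 * 7 * 2 * 2 * 2 * 2 = 2688

2688


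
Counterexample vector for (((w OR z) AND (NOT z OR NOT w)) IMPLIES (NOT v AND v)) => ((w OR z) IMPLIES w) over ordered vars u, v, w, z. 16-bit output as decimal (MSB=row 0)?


F1 = (((w OR z) AND (NOT z OR NOT w)) IMPLIES (NOT v AND v))
F2 = ((w OR z) IMPLIES w)
Counterexample to F1=>F2 is where F1=1 and F2=0.
Evaluate each row (bits = u,v,w,z, MSB first):
  row 0 [0000]: F1=1 F2=1 -> F1&~F2 -> 0
  row 1 [0001]: F1=0 F2=0 -> F1&~F2 -> 0
  row 2 [0010]: F1=0 F2=1 -> F1&~F2 -> 0
  row 3 [0011]: F1=1 F2=1 -> F1&~F2 -> 0
  row 4 [0100]: F1=1 F2=1 -> F1&~F2 -> 0
  row 5 [0101]: F1=0 F2=0 -> F1&~F2 -> 0
  row 6 [0110]: F1=0 F2=1 -> F1&~F2 -> 0
  row 7 [0111]: F1=1 F2=1 -> F1&~F2 -> 0
  row 8 [1000]: F1=1 F2=1 -> F1&~F2 -> 0
  row 9 [1001]: F1=0 F2=0 -> F1&~F2 -> 0
  row 10 [1010]: F1=0 F2=1 -> F1&~F2 -> 0
  row 11 [1011]: F1=1 F2=1 -> F1&~F2 -> 0
  row 12 [1100]: F1=1 F2=1 -> F1&~F2 -> 0
  row 13 [1101]: F1=0 F2=0 -> F1&~F2 -> 0
  row 14 [1110]: F1=0 F2=1 -> F1&~F2 -> 0
  row 15 [1111]: F1=1 F2=1 -> F1&~F2 -> 0
Full result column, 4 rows per line (u,v fixed per line; w,z runs 00..11 left to right):
  rows 0-3 [u,v=00]: 0000  = hex 0
  rows 4-7 [u,v=01]: 0000  = hex 0
  rows 8-11 [u,v=10]: 0000  = hex 0
  rows 12-15 [u,v=11]: 0000  = hex 0
Counterexample vector (row 0 .. row 15) = 0000000000000000
Output column grouped in 4s = 0000 0000 0000 0000 = 0x0000
Convert to decimal digit by digit (value = value*16 + digit):
  0 -> 0
  0*16 + 0 = 0
  0*16 + 0 = 0
  0*16 + 0 = 0
Decimal = 0

0


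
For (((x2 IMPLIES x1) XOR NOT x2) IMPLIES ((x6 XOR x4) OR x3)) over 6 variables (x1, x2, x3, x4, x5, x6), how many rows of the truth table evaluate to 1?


Formula: (((x2 IMPLIES x1) XOR NOT x2) IMPLIES ((x6 XOR x4) OR x3)) over 6 vars (64 rows)
Evaluate each row (x1, x2, x3, x4, x5, x6 as bits, MSB first):
  row 0 [000000]: (((0 IMPLIES 0) XOR NOT 0) IMPLIES ((0 XOR 0) OR 0)) -> 1
  row 1 [000001]: (((0 IMPLIES 0) XOR NOT 0) IMPLIES ((1 XOR 0) OR 0)) -> 1
  row 2 [000010]: (((0 IMPLIES 0) XOR NOT 0) IMPLIES ((0 XOR 0) OR 0)) -> 1
  row 3 [000011]: (((0 IMPLIES 0) XOR NOT 0) IMPLIES ((1 XOR 0) OR 0)) -> 1
  row 4 [000100]: (((0 IMPLIES 0) XOR NOT 0) IMPLIES ((0 XOR 1) OR 0)) -> 1
  (every remaining row is evaluated the same way; all 64 results are listed next)
Full result column, 8 rows per line (x1,x2,x3 fixed per line; x4,x5,x6 runs 000..111 left to right):
  rows 0-7 [x1,x2,x3=000]: 11111111  (ones: 8)
  rows 8-15 [x1,x2,x3=001]: 11111111  (ones: 8)
  rows 16-23 [x1,x2,x3=010]: 11111111  (ones: 8)
  rows 24-31 [x1,x2,x3=011]: 11111111  (ones: 8)
  rows 32-39 [x1,x2,x3=100]: 11111111  (ones: 8)
  rows 40-47 [x1,x2,x3=101]: 11111111  (ones: 8)
  rows 48-55 [x1,x2,x3=110]: 01011010  (ones: 4)
  rows 56-63 [x1,x2,x3=111]: 11111111  (ones: 8)
Count of 1-rows = 8+8+8+8+8+8+4+8 = 60

60


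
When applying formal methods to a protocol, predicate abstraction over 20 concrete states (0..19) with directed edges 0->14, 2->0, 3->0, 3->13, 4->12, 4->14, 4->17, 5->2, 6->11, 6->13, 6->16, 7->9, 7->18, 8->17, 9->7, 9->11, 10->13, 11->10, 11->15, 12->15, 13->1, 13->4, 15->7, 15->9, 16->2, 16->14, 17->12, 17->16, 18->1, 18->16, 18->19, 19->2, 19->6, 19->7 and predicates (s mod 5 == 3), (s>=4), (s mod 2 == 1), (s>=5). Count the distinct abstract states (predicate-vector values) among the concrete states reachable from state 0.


BFS from 0:
Concrete reachable: {0, 14}
Abstract via predicates (s mod 5 == 3), (s>=4), (s mod 2 == 1), (s>=5):
  (0,0,0,0) <- {0}
  (0,1,0,1) <- {14}
Distinct abstract states = 2

2


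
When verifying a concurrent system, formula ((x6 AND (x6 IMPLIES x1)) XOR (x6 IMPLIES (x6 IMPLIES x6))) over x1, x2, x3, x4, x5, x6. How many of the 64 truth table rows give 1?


Formula: ((x6 AND (x6 IMPLIES x1)) XOR (x6 IMPLIES (x6 IMPLIES x6))) over 6 vars (64 rows)
Evaluate each row (x1, x2, x3, x4, x5, x6 as bits, MSB first):
  row 0 [000000]: ((0 AND (0 IMPLIES 0)) XOR (0 IMPLIES (0 IMPLIES 0))) -> 1
  row 1 [000001]: ((1 AND (1 IMPLIES 0)) XOR (1 IMPLIES (1 IMPLIES 1))) -> 1
  row 2 [000010]: ((0 AND (0 IMPLIES 0)) XOR (0 IMPLIES (0 IMPLIES 0))) -> 1
  row 3 [000011]: ((1 AND (1 IMPLIES 0)) XOR (1 IMPLIES (1 IMPLIES 1))) -> 1
  row 4 [000100]: ((0 AND (0 IMPLIES 0)) XOR (0 IMPLIES (0 IMPLIES 0))) -> 1
  (every remaining row is evaluated the same way; all 64 results are listed next)
Full result column, 8 rows per line (x1,x2,x3 fixed per line; x4,x5,x6 runs 000..111 left to right):
  rows 0-7 [x1,x2,x3=000]: 11111111  (ones: 8)
  rows 8-15 [x1,x2,x3=001]: 11111111  (ones: 8)
  rows 16-23 [x1,x2,x3=010]: 11111111  (ones: 8)
  rows 24-31 [x1,x2,x3=011]: 11111111  (ones: 8)
  rows 32-39 [x1,x2,x3=100]: 10101010  (ones: 4)
  rows 40-47 [x1,x2,x3=101]: 10101010  (ones: 4)
  rows 48-55 [x1,x2,x3=110]: 10101010  (ones: 4)
  rows 56-63 [x1,x2,x3=111]: 10101010  (ones: 4)
Count of 1-rows = 8+8+8+8+4+4+4+4 = 48

48


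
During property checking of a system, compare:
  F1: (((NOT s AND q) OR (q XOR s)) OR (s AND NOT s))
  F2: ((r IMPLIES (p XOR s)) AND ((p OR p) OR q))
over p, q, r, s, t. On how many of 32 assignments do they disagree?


F1 = (((NOT s AND q) OR (q XOR s)) OR (s AND NOT s))
F2 = ((r IMPLIES (p XOR s)) AND ((p OR p) OR q))
Evaluate both on each of 32 rows (bits = p,q,r,s,t):
  row 0 [00000]: F1=0 F2=0 -> 0
  row 1 [00001]: F1=0 F2=0 -> 0
  row 2 [00010]: F1=1 F2=0 (differ) -> 1
  row 3 [00011]: F1=1 F2=0 (differ) -> 1
  row 4 [00100]: F1=0 F2=0 -> 0
  row 5 [00101]: F1=0 F2=0 -> 0
  row 6 [00110]: F1=1 F2=0 (differ) -> 1
  row 7 [00111]: F1=1 F2=0 (differ) -> 1
  row 8 [01000]: F1=1 F2=1 -> 0
  row 9 [01001]: F1=1 F2=1 -> 0
  row 10 [01010]: F1=0 F2=1 (differ) -> 1
  row 11 [01011]: F1=0 F2=1 (differ) -> 1
  row 12 [01100]: F1=1 F2=0 (differ) -> 1
  row 13 [01101]: F1=1 F2=0 (differ) -> 1
  row 14 [01110]: F1=0 F2=1 (differ) -> 1
  row 15 [01111]: F1=0 F2=1 (differ) -> 1
  row 16 [10000]: F1=0 F2=1 (differ) -> 1
  row 17 [10001]: F1=0 F2=1 (differ) -> 1
  row 18 [10010]: F1=1 F2=1 -> 0
  row 19 [10011]: F1=1 F2=1 -> 0
  row 20 [10100]: F1=0 F2=1 (differ) -> 1
  row 21 [10101]: F1=0 F2=1 (differ) -> 1
  row 22 [10110]: F1=1 F2=0 (differ) -> 1
  row 23 [10111]: F1=1 F2=0 (differ) -> 1
  row 24 [11000]: F1=1 F2=1 -> 0
  row 25 [11001]: F1=1 F2=1 -> 0
  row 26 [11010]: F1=0 F2=1 (differ) -> 1
  row 27 [11011]: F1=0 F2=1 (differ) -> 1
  row 28 [11100]: F1=1 F2=1 -> 0
  row 29 [11101]: F1=1 F2=1 -> 0
  row 30 [11110]: F1=0 F2=0 -> 0
  row 31 [11111]: F1=0 F2=0 -> 0
Full result column, 8 rows per line (p,q fixed per line; r,s,t runs 000..111 left to right):
  rows 0-7 [p,q=00]: 00110011  (ones: 4)
  rows 8-15 [p,q=01]: 00111111  (ones: 6)
  rows 16-23 [p,q=10]: 11001111  (ones: 6)
  rows 24-31 [p,q=11]: 00110000  (ones: 2)
Disagreements = 4+6+6+2 = 18

18


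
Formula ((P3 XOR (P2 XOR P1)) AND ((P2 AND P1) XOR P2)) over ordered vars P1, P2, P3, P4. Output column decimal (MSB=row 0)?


Formula: ((P3 XOR (P2 XOR P1)) AND ((P2 AND P1) XOR P2)) over P1, P2, P3, P4 (16 rows)
Evaluate each row (bits = P1,P2,P3,P4, MSB first):
  row 0 [0000]: ((0 XOR (0 XOR 0)) AND ((0 AND 0) XOR 0)) -> 0
  row 1 [0001]: ((0 XOR (0 XOR 0)) AND ((0 AND 0) XOR 0)) -> 0
  row 2 [0010]: ((1 XOR (0 XOR 0)) AND ((0 AND 0) XOR 0)) -> 0
  row 3 [0011]: ((1 XOR (0 XOR 0)) AND ((0 AND 0) XOR 0)) -> 0
  row 4 [0100]: ((0 XOR (1 XOR 0)) AND ((1 AND 0) XOR 1)) -> 1
  row 5 [0101]: ((0 XOR (1 XOR 0)) AND ((1 AND 0) XOR 1)) -> 1
  row 6 [0110]: ((1 XOR (1 XOR 0)) AND ((1 AND 0) XOR 1)) -> 0
  row 7 [0111]: ((1 XOR (1 XOR 0)) AND ((1 AND 0) XOR 1)) -> 0
  row 8 [1000]: ((0 XOR (0 XOR 1)) AND ((0 AND 1) XOR 0)) -> 0
  row 9 [1001]: ((0 XOR (0 XOR 1)) AND ((0 AND 1) XOR 0)) -> 0
  row 10 [1010]: ((1 XOR (0 XOR 1)) AND ((0 AND 1) XOR 0)) -> 0
  row 11 [1011]: ((1 XOR (0 XOR 1)) AND ((0 AND 1) XOR 0)) -> 0
  row 12 [1100]: ((0 XOR (1 XOR 1)) AND ((1 AND 1) XOR 1)) -> 0
  row 13 [1101]: ((0 XOR (1 XOR 1)) AND ((1 AND 1) XOR 1)) -> 0
  row 14 [1110]: ((1 XOR (1 XOR 1)) AND ((1 AND 1) XOR 1)) -> 0
  row 15 [1111]: ((1 XOR (1 XOR 1)) AND ((1 AND 1) XOR 1)) -> 0
Full result column, 4 rows per line (P1,P2 fixed per line; P3,P4 runs 00..11 left to right):
  rows 0-3 [P1,P2=00]: 0000  = hex 0
  rows 4-7 [P1,P2=01]: 1100  = hex C
  rows 8-11 [P1,P2=10]: 0000  = hex 0
  rows 12-15 [P1,P2=11]: 0000  = hex 0
Output column (row 0 .. row 15) = 0000110000000000
Output column grouped in 4s = 0000 1100 0000 0000 = 0x0C00
Convert to decimal digit by digit (value = value*16 + digit):
  0 -> 0
  0*16 + 12 (C) = 12
  12*16 + 0 = 192
  192*16 + 0 = 3072
Decimal = 3072

3072


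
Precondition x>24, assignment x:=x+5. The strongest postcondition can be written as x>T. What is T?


Formula: sp(P, x:=E) = exists old_x. (x = E[old_x/x]) AND P[old_x/x] (old_x is the value of x before the assignment; eliminate old_x by solving x = E[old_x/x] for old_x)
Step 1: Precondition P: x>24, i.e. old_x > 24
Step 2: Assignment gives x = old_x + 5, so old_x = x - 5
Step 3: Substitute into P: x - 5 > 24
Step 4: Simplify: x > 24+5 = 29

29


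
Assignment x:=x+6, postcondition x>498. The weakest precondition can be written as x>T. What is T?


Formula: wp(x:=E, P) = P[E/x] (substitute E for x in postcondition)
Step 1: Postcondition: x>498
Step 2: Substitute x+6 for x: x+6>498
Step 3: Solve for x: x > 498-6 = 492

492


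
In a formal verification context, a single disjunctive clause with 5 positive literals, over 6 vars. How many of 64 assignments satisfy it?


Step 1: Total=2^6=64
Step 2: Unsat when all 5 false: 2^1=2
Step 3: Sat=64-2=62

62


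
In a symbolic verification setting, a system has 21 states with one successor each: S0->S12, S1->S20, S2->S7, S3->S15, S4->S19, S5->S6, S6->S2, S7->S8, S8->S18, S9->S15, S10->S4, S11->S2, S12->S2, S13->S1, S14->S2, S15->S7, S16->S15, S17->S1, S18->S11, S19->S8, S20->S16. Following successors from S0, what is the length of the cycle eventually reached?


Trace from S0 until a state repeats:
  S0 -> S12 -> S2 -> S7 -> S8 -> S18 -> S11 -> S2
S2 first seen at step 2, revisited at step 7.
Cycle length = 7 - 2 = 5

5


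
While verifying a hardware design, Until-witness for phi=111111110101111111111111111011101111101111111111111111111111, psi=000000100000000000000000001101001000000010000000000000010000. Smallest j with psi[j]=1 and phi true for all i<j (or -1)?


(phi U psi) at 0: need smallest j with psi[j]=1 and phi[i]=1 for all i in [0,j).
Scan from step 0:
  step 0: phi=1, psi=0 -> continue
  step 1: phi=1, psi=0 -> continue
  step 2: phi=1, psi=0 -> continue
  step 3: phi=1, psi=0 -> continue
  step 6: psi=1 and phi held for [0,6) -> witness found
Witness step = 6

6


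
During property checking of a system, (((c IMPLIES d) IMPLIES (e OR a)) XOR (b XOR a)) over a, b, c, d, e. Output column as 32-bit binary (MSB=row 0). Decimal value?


Formula: (((c IMPLIES d) IMPLIES (e OR a)) XOR (b XOR a)) over a, b, c, d, e (32 rows)
Evaluate each row (bits = a,b,c,d,e, MSB first):
  row 0 [00000]: (((0 IMPLIES 0) IMPLIES (0 OR 0)) XOR (0 XOR 0)) -> 0
  row 1 [00001]: (((0 IMPLIES 0) IMPLIES (1 OR 0)) XOR (0 XOR 0)) -> 1
  row 2 [00010]: (((0 IMPLIES 1) IMPLIES (0 OR 0)) XOR (0 XOR 0)) -> 0
  row 3 [00011]: (((0 IMPLIES 1) IMPLIES (1 OR 0)) XOR (0 XOR 0)) -> 1
  row 4 [00100]: (((1 IMPLIES 0) IMPLIES (0 OR 0)) XOR (0 XOR 0)) -> 1
  row 5 [00101]: (((1 IMPLIES 0) IMPLIES (1 OR 0)) XOR (0 XOR 0)) -> 1
  row 6 [00110]: (((1 IMPLIES 1) IMPLIES (0 OR 0)) XOR (0 XOR 0)) -> 0
  row 7 [00111]: (((1 IMPLIES 1) IMPLIES (1 OR 0)) XOR (0 XOR 0)) -> 1
  row 8 [01000]: (((0 IMPLIES 0) IMPLIES (0 OR 0)) XOR (1 XOR 0)) -> 1
  row 9 [01001]: (((0 IMPLIES 0) IMPLIES (1 OR 0)) XOR (1 XOR 0)) -> 0
  row 10 [01010]: (((0 IMPLIES 1) IMPLIES (0 OR 0)) XOR (1 XOR 0)) -> 1
  row 11 [01011]: (((0 IMPLIES 1) IMPLIES (1 OR 0)) XOR (1 XOR 0)) -> 0
  row 12 [01100]: (((1 IMPLIES 0) IMPLIES (0 OR 0)) XOR (1 XOR 0)) -> 0
  row 13 [01101]: (((1 IMPLIES 0) IMPLIES (1 OR 0)) XOR (1 XOR 0)) -> 0
  row 14 [01110]: (((1 IMPLIES 1) IMPLIES (0 OR 0)) XOR (1 XOR 0)) -> 1
  row 15 [01111]: (((1 IMPLIES 1) IMPLIES (1 OR 0)) XOR (1 XOR 0)) -> 0
  row 16 [10000]: (((0 IMPLIES 0) IMPLIES (0 OR 1)) XOR (0 XOR 1)) -> 0
  row 17 [10001]: (((0 IMPLIES 0) IMPLIES (1 OR 1)) XOR (0 XOR 1)) -> 0
  row 18 [10010]: (((0 IMPLIES 1) IMPLIES (0 OR 1)) XOR (0 XOR 1)) -> 0
  row 19 [10011]: (((0 IMPLIES 1) IMPLIES (1 OR 1)) XOR (0 XOR 1)) -> 0
  row 20 [10100]: (((1 IMPLIES 0) IMPLIES (0 OR 1)) XOR (0 XOR 1)) -> 0
  row 21 [10101]: (((1 IMPLIES 0) IMPLIES (1 OR 1)) XOR (0 XOR 1)) -> 0
  row 22 [10110]: (((1 IMPLIES 1) IMPLIES (0 OR 1)) XOR (0 XOR 1)) -> 0
  row 23 [10111]: (((1 IMPLIES 1) IMPLIES (1 OR 1)) XOR (0 XOR 1)) -> 0
  row 24 [11000]: (((0 IMPLIES 0) IMPLIES (0 OR 1)) XOR (1 XOR 1)) -> 1
  row 25 [11001]: (((0 IMPLIES 0) IMPLIES (1 OR 1)) XOR (1 XOR 1)) -> 1
  row 26 [11010]: (((0 IMPLIES 1) IMPLIES (0 OR 1)) XOR (1 XOR 1)) -> 1
  row 27 [11011]: (((0 IMPLIES 1) IMPLIES (1 OR 1)) XOR (1 XOR 1)) -> 1
  row 28 [11100]: (((1 IMPLIES 0) IMPLIES (0 OR 1)) XOR (1 XOR 1)) -> 1
  row 29 [11101]: (((1 IMPLIES 0) IMPLIES (1 OR 1)) XOR (1 XOR 1)) -> 1
  row 30 [11110]: (((1 IMPLIES 1) IMPLIES (0 OR 1)) XOR (1 XOR 1)) -> 1
  row 31 [11111]: (((1 IMPLIES 1) IMPLIES (1 OR 1)) XOR (1 XOR 1)) -> 1
Full result column, 4 rows per line (a,b,c fixed per line; d,e runs 00..11 left to right):
  rows 0-3 [a,b,c=000]: 0101  = hex 5
  rows 4-7 [a,b,c=001]: 1101  = hex D
  rows 8-11 [a,b,c=010]: 1010  = hex A
  rows 12-15 [a,b,c=011]: 0010  = hex 2
  rows 16-19 [a,b,c=100]: 0000  = hex 0
  rows 20-23 [a,b,c=101]: 0000  = hex 0
  rows 24-27 [a,b,c=110]: 1111  = hex F
  rows 28-31 [a,b,c=111]: 1111  = hex F
Output column (row 0 .. row 31) = 01011101101000100000000011111111
Output column grouped in 4s = 0101 1101 1010 0010 0000 0000 1111 1111 = 0x5DA200FF
Convert to decimal digit by digit (value = value*16 + digit):
  5 -> 5
  5*16 + 13 (D) = 93
  93*16 + 10 (A) = 1498
  1498*16 + 2 = 23970
  23970*16 + 0 = 383520
  383520*16 + 0 = 6136320
  6136320*16 + 15 (F) = 98181135
  98181135*16 + 15 (F) = 1570898175
Decimal = 1570898175

1570898175


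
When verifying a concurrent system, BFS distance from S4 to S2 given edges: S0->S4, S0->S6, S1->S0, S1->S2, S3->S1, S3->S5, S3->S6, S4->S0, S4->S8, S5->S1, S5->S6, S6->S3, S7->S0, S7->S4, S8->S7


BFS layer-by-layer from S4:
  dist 0: {S4}
  dist 1: {S0, S8}
  dist 2: {S6, S7}
  dist 3: {S3}
  dist 4: {S1, S5}
  dist 5: {S2}
  -> S2 reached at distance 5
Shortest path length = 5

5


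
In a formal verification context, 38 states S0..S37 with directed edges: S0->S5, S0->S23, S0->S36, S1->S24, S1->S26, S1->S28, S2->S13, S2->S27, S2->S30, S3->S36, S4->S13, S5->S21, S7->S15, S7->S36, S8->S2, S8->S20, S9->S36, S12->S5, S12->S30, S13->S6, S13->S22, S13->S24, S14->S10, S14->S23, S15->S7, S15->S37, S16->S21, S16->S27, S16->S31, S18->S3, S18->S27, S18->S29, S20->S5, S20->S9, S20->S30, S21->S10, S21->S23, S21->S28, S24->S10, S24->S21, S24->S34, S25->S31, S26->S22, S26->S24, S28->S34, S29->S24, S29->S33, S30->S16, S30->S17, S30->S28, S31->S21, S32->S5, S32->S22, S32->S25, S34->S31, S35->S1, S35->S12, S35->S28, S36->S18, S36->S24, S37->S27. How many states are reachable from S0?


BFS from S0:
  layer 0: {S0}
  layer 1: {S5, S23, S36}
  layer 2: {S18, S21, S24}
  layer 3: {S3, S10, S27, S28, S29, S34}
  layer 4: {S31, S33}
Reachable set: {S0, S3, S5, S10, S18, S21, S23, S24, S27, S28, S29, S31, S33, S34, S36}
Count = 15

15


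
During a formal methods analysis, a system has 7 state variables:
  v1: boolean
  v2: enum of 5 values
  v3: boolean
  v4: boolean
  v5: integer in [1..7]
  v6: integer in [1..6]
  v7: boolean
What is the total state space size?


State space = product of domain sizes of all variables.
Domain sizes:
  v1 (boolean): 2
  v2 (enum of 5 values): 5
  v3 (boolean): 2
  v4 (boolean): 2
  v5 (integer in [1..7]): 7
  v6 (integer in [1..6]): 6
  v7 (boolean): 2
Product = 2 * 5 * 2 * 2 * 7 * 6 * 2 = 3360

3360


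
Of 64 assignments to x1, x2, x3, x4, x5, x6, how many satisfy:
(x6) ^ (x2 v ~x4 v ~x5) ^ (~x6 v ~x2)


CNF with 3 clauses over 6 vars (64 assignments).
An assignment satisfies CNF iff every clause has >=1 true literal.
Check each row (bits = x1,x2,x3,x4,x5,x6; clause T/F shown):
  row 0 [000000]: clauses=FTT -> 0
  row 1 [000001]: clauses=TTT -> 1
  row 2 [000010]: clauses=FTT -> 0
  row 3 [000011]: clauses=TTT -> 1
  row 4 [000100]: clauses=FTT -> 0
  (every remaining row is evaluated the same way; all 64 results are listed next)
Full result column, 8 rows per line (x1,x2,x3 fixed per line; x4,x5,x6 runs 000..111 left to right):
  rows 0-7 [x1,x2,x3=000]: 01010100  (ones: 3)
  rows 8-15 [x1,x2,x3=001]: 01010100  (ones: 3)
  rows 16-23 [x1,x2,x3=010]: 00000000  (ones: 0)
  rows 24-31 [x1,x2,x3=011]: 00000000  (ones: 0)
  rows 32-39 [x1,x2,x3=100]: 01010100  (ones: 3)
  rows 40-47 [x1,x2,x3=101]: 01010100  (ones: 3)
  rows 48-55 [x1,x2,x3=110]: 00000000  (ones: 0)
  rows 56-63 [x1,x2,x3=111]: 00000000  (ones: 0)
Satisfying assignments = 3+3+0+0+3+3+0+0 = 12

12


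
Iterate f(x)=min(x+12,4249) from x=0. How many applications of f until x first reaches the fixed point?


Step 1: x=0, cap=4249, increment=12
Step 2: x grows by 12 each step until capped at 4249; fixed point is x=4249
Step 3: iterations = ceil(4249/12) = 355

355


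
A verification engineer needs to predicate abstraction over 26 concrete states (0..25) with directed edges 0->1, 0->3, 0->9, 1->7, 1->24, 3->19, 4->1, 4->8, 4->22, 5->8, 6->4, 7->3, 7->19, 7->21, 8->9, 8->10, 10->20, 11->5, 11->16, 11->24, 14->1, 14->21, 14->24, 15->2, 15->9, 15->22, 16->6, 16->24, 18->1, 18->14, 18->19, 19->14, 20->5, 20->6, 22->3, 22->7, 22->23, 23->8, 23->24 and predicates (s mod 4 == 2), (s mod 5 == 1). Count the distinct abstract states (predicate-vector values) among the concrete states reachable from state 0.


BFS from 0:
Concrete reachable: {0, 1, 3, 7, 9, 14, 19, 21, 24}
Abstract via predicates (s mod 4 == 2), (s mod 5 == 1):
  (0,0) <- {0, 3, 7, 9, 19, 24}
  (0,1) <- {1, 21}
  (1,0) <- {14}
Distinct abstract states = 3

3


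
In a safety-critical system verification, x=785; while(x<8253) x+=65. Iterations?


Step 1: x goes from 785 toward 8253 by 65; the body runs while x<8253, so iterations = ceil((bound-start)/step)
Step 2: Distance=7468
Step 3: ceil(7468/65)=115

115


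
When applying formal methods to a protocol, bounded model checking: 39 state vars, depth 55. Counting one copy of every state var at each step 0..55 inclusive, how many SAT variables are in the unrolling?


BMC unrolls to depth k, creating one copy of each state var for steps 0..k.
Step count = 55 + 1 = 56 (steps 0 through 55)
Vars per step = 39
Total = 39 * 56 = 2184

2184


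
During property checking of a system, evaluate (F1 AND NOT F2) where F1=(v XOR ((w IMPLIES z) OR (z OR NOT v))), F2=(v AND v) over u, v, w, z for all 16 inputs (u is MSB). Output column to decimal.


F1 = (v XOR ((w IMPLIES z) OR (z OR NOT v)))
F2 = (v AND v)
Counterexample to F1=>F2 is where F1=1 and F2=0.
Evaluate each row (bits = u,v,w,z, MSB first):
  row 0 [0000]: F1=1 F2=0 -> F1&~F2 -> 1
  row 1 [0001]: F1=1 F2=0 -> F1&~F2 -> 1
  row 2 [0010]: F1=1 F2=0 -> F1&~F2 -> 1
  row 3 [0011]: F1=1 F2=0 -> F1&~F2 -> 1
  row 4 [0100]: F1=0 F2=1 -> F1&~F2 -> 0
  row 5 [0101]: F1=0 F2=1 -> F1&~F2 -> 0
  row 6 [0110]: F1=1 F2=1 -> F1&~F2 -> 0
  row 7 [0111]: F1=0 F2=1 -> F1&~F2 -> 0
  row 8 [1000]: F1=1 F2=0 -> F1&~F2 -> 1
  row 9 [1001]: F1=1 F2=0 -> F1&~F2 -> 1
  row 10 [1010]: F1=1 F2=0 -> F1&~F2 -> 1
  row 11 [1011]: F1=1 F2=0 -> F1&~F2 -> 1
  row 12 [1100]: F1=0 F2=1 -> F1&~F2 -> 0
  row 13 [1101]: F1=0 F2=1 -> F1&~F2 -> 0
  row 14 [1110]: F1=1 F2=1 -> F1&~F2 -> 0
  row 15 [1111]: F1=0 F2=1 -> F1&~F2 -> 0
Full result column, 4 rows per line (u,v fixed per line; w,z runs 00..11 left to right):
  rows 0-3 [u,v=00]: 1111  = hex F
  rows 4-7 [u,v=01]: 0000  = hex 0
  rows 8-11 [u,v=10]: 1111  = hex F
  rows 12-15 [u,v=11]: 0000  = hex 0
Counterexample vector (row 0 .. row 15) = 1111000011110000
Output column grouped in 4s = 1111 0000 1111 0000 = 0xF0F0
Convert to decimal digit by digit (value = value*16 + digit):
  F -> 15
  15*16 + 0 = 240
  240*16 + 15 (F) = 3855
  3855*16 + 0 = 61680
Decimal = 61680

61680


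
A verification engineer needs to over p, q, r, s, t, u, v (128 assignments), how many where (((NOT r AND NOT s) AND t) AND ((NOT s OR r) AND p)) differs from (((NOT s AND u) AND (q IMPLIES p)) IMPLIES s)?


F1 = (((NOT r AND NOT s) AND t) AND ((NOT s OR r) AND p))
F2 = (((NOT s AND u) AND (q IMPLIES p)) IMPLIES s)
Evaluate both on each of 128 rows (bits = p,q,r,s,t,u,v):
  row 0 [0000000]: F1=0 F2=1 (differ) -> 1
  row 1 [0000001]: F1=0 F2=1 (differ) -> 1
  row 2 [0000010]: F1=0 F2=0 -> 0
  row 3 [0000011]: F1=0 F2=0 -> 0
  row 4 [0000100]: F1=0 F2=1 (differ) -> 1
  (every remaining row is evaluated the same way; all 128 results are listed next)
Full result column, 8 rows per line (p,q,r,s fixed per line; t,u,v runs 000..111 left to right):
  rows 0-7 [p,q,r,s=0000]: 11001100  (ones: 4)
  rows 8-15 [p,q,r,s=0001]: 11111111  (ones: 8)
  rows 16-23 [p,q,r,s=0010]: 11001100  (ones: 4)
  rows 24-31 [p,q,r,s=0011]: 11111111  (ones: 8)
  rows 32-39 [p,q,r,s=0100]: 11111111  (ones: 8)
  rows 40-47 [p,q,r,s=0101]: 11111111  (ones: 8)
  rows 48-55 [p,q,r,s=0110]: 11111111  (ones: 8)
  rows 56-63 [p,q,r,s=0111]: 11111111  (ones: 8)
  rows 64-71 [p,q,r,s=1000]: 11000011  (ones: 4)
  rows 72-79 [p,q,r,s=1001]: 11111111  (ones: 8)
  rows 80-87 [p,q,r,s=1010]: 11001100  (ones: 4)
  rows 88-95 [p,q,r,s=1011]: 11111111  (ones: 8)
  rows 96-103 [p,q,r,s=1100]: 11000011  (ones: 4)
  rows 104-111 [p,q,r,s=1101]: 11111111  (ones: 8)
  rows 112-119 [p,q,r,s=1110]: 11001100  (ones: 4)
  rows 120-127 [p,q,r,s=1111]: 11111111  (ones: 8)
Disagreements = 4+8+4+8+8+8+8+8+4+8+4+8+4+8+4+8 = 104

104
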